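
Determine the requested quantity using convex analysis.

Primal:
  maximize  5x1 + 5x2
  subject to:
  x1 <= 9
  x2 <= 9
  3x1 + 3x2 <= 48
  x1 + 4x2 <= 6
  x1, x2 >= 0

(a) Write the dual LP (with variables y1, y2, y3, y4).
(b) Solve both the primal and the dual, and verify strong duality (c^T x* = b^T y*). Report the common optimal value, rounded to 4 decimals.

The standard primal-dual pair for 'max c^T x s.t. A x <= b, x >= 0' is:
  Dual:  min b^T y  s.t.  A^T y >= c,  y >= 0.

So the dual LP is:
  minimize  9y1 + 9y2 + 48y3 + 6y4
  subject to:
    y1 + 3y3 + y4 >= 5
    y2 + 3y3 + 4y4 >= 5
    y1, y2, y3, y4 >= 0

Solving the primal: x* = (6, 0).
  primal value c^T x* = 30.
Solving the dual: y* = (0, 0, 0, 5).
  dual value b^T y* = 30.
Strong duality: c^T x* = b^T y*. Confirmed.

30


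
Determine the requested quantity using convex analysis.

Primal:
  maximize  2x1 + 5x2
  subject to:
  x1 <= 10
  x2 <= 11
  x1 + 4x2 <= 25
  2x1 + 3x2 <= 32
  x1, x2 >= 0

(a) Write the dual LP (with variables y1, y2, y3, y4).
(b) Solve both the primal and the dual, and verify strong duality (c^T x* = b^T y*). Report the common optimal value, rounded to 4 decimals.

The standard primal-dual pair for 'max c^T x s.t. A x <= b, x >= 0' is:
  Dual:  min b^T y  s.t.  A^T y >= c,  y >= 0.

So the dual LP is:
  minimize  10y1 + 11y2 + 25y3 + 32y4
  subject to:
    y1 + y3 + 2y4 >= 2
    y2 + 4y3 + 3y4 >= 5
    y1, y2, y3, y4 >= 0

Solving the primal: x* = (10, 3.75).
  primal value c^T x* = 38.75.
Solving the dual: y* = (0.75, 0, 1.25, 0).
  dual value b^T y* = 38.75.
Strong duality: c^T x* = b^T y*. Confirmed.

38.75


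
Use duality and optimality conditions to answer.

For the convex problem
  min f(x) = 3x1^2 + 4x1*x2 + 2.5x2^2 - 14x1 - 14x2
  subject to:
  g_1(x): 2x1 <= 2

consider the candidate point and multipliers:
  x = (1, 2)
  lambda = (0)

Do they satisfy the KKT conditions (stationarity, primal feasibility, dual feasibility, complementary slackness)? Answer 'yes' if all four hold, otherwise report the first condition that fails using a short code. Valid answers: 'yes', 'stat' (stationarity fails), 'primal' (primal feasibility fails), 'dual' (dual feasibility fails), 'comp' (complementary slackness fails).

Gradient of f: grad f(x) = Q x + c = (0, 0)
Constraint values g_i(x) = a_i^T x - b_i:
  g_1((1, 2)) = 0
Stationarity residual: grad f(x) + sum_i lambda_i a_i = (0, 0)
  -> stationarity OK
Primal feasibility (all g_i <= 0): OK
Dual feasibility (all lambda_i >= 0): OK
Complementary slackness (lambda_i * g_i(x) = 0 for all i): OK

Verdict: yes, KKT holds.

yes


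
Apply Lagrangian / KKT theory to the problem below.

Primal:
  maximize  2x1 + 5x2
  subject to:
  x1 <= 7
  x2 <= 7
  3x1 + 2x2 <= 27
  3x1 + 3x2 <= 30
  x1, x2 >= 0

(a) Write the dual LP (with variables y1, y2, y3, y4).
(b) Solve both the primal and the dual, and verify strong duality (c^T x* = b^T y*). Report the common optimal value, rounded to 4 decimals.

The standard primal-dual pair for 'max c^T x s.t. A x <= b, x >= 0' is:
  Dual:  min b^T y  s.t.  A^T y >= c,  y >= 0.

So the dual LP is:
  minimize  7y1 + 7y2 + 27y3 + 30y4
  subject to:
    y1 + 3y3 + 3y4 >= 2
    y2 + 2y3 + 3y4 >= 5
    y1, y2, y3, y4 >= 0

Solving the primal: x* = (3, 7).
  primal value c^T x* = 41.
Solving the dual: y* = (0, 3, 0, 0.6667).
  dual value b^T y* = 41.
Strong duality: c^T x* = b^T y*. Confirmed.

41


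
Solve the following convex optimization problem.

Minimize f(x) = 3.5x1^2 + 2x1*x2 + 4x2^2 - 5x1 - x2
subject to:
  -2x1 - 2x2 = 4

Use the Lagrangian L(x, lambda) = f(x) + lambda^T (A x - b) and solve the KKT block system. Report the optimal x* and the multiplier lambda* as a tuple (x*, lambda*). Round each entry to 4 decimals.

Form the Lagrangian:
  L(x, lambda) = (1/2) x^T Q x + c^T x + lambda^T (A x - b)
Stationarity (grad_x L = 0): Q x + c + A^T lambda = 0.
Primal feasibility: A x = b.

This gives the KKT block system:
  [ Q   A^T ] [ x     ]   [-c ]
  [ A    0  ] [ lambda ] = [ b ]

Solving the linear system:
  x*      = (-0.7273, -1.2727)
  lambda* = (-6.3182)
  f(x*)   = 15.0909

x* = (-0.7273, -1.2727), lambda* = (-6.3182)


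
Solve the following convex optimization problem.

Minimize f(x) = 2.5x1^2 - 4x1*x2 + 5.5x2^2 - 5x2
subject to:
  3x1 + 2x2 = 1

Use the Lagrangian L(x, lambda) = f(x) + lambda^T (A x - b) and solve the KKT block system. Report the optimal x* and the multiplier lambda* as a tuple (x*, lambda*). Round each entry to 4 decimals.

Form the Lagrangian:
  L(x, lambda) = (1/2) x^T Q x + c^T x + lambda^T (A x - b)
Stationarity (grad_x L = 0): Q x + c + A^T lambda = 0.
Primal feasibility: A x = b.

This gives the KKT block system:
  [ Q   A^T ] [ x     ]   [-c ]
  [ A    0  ] [ lambda ] = [ b ]

Solving the linear system:
  x*      = (0.0659, 0.4012)
  lambda* = (0.4251)
  f(x*)   = -1.2156

x* = (0.0659, 0.4012), lambda* = (0.4251)


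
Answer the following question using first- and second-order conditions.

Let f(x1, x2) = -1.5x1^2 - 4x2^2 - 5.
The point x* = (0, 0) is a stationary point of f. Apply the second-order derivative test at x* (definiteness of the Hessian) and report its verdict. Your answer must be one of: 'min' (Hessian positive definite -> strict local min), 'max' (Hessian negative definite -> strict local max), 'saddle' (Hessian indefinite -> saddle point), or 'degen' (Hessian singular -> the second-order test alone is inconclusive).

Compute the Hessian H = grad^2 f:
  H = [[-3, 0], [0, -8]]
Verify stationarity: grad f(x*) = H x* + g = (0, 0).
Eigenvalues of H: -8, -3.
Both eigenvalues < 0, so H is negative definite -> x* is a strict local max.

max


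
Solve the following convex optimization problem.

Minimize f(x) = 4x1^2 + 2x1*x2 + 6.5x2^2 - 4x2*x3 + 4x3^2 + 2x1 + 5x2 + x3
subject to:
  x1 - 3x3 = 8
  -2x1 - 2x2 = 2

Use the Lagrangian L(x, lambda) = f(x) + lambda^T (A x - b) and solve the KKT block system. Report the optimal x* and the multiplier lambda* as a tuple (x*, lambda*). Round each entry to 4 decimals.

Form the Lagrangian:
  L(x, lambda) = (1/2) x^T Q x + c^T x + lambda^T (A x - b)
Stationarity (grad_x L = 0): Q x + c + A^T lambda = 0.
Primal feasibility: A x = b.

This gives the KKT block system:
  [ Q   A^T ] [ x     ]   [-c ]
  [ A    0  ] [ lambda ] = [ b ]

Solving the linear system:
  x*      = (0.3946, -1.3946, -2.5351)
  lambda* = (-4.5676, -1.1)
  f(x*)   = 15.0108

x* = (0.3946, -1.3946, -2.5351), lambda* = (-4.5676, -1.1)


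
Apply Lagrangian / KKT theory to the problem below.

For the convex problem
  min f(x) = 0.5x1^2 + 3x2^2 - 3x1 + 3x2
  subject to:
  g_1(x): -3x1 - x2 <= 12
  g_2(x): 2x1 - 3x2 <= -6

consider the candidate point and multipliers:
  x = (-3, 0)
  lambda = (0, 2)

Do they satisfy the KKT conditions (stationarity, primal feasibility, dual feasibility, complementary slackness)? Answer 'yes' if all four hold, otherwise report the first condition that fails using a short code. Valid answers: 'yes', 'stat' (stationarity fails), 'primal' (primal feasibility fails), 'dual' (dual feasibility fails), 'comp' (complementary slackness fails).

Gradient of f: grad f(x) = Q x + c = (-6, 3)
Constraint values g_i(x) = a_i^T x - b_i:
  g_1((-3, 0)) = -3
  g_2((-3, 0)) = 0
Stationarity residual: grad f(x) + sum_i lambda_i a_i = (-2, -3)
  -> stationarity FAILS
Primal feasibility (all g_i <= 0): OK
Dual feasibility (all lambda_i >= 0): OK
Complementary slackness (lambda_i * g_i(x) = 0 for all i): OK

Verdict: the first failing condition is stationarity -> stat.

stat


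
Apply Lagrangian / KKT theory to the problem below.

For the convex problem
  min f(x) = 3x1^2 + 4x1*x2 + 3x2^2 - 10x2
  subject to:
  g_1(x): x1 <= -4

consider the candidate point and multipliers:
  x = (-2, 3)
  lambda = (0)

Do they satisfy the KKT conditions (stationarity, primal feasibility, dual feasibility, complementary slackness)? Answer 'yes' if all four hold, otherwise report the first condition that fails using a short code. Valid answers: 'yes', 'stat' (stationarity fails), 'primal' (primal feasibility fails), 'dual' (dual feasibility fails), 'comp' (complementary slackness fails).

Gradient of f: grad f(x) = Q x + c = (0, 0)
Constraint values g_i(x) = a_i^T x - b_i:
  g_1((-2, 3)) = 2
Stationarity residual: grad f(x) + sum_i lambda_i a_i = (0, 0)
  -> stationarity OK
Primal feasibility (all g_i <= 0): FAILS
Dual feasibility (all lambda_i >= 0): OK
Complementary slackness (lambda_i * g_i(x) = 0 for all i): OK

Verdict: the first failing condition is primal_feasibility -> primal.

primal


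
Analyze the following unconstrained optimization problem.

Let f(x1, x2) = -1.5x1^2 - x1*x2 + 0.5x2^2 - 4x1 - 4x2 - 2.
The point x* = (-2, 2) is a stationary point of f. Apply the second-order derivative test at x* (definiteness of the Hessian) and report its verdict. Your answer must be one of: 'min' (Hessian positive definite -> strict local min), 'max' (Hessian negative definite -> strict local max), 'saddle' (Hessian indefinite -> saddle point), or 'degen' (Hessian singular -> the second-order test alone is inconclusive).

Compute the Hessian H = grad^2 f:
  H = [[-3, -1], [-1, 1]]
Verify stationarity: grad f(x*) = H x* + g = (0, 0).
Eigenvalues of H: -3.2361, 1.2361.
Eigenvalues have mixed signs, so H is indefinite -> x* is a saddle point.

saddle


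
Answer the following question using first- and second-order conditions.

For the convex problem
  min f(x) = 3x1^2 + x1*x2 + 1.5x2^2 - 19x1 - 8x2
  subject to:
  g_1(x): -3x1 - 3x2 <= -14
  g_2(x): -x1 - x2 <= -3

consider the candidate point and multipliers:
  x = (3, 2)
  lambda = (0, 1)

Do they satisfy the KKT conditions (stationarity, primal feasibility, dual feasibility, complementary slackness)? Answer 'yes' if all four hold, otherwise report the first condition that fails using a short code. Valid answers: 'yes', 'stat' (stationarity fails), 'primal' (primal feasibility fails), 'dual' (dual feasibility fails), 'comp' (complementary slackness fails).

Gradient of f: grad f(x) = Q x + c = (1, 1)
Constraint values g_i(x) = a_i^T x - b_i:
  g_1((3, 2)) = -1
  g_2((3, 2)) = -2
Stationarity residual: grad f(x) + sum_i lambda_i a_i = (0, 0)
  -> stationarity OK
Primal feasibility (all g_i <= 0): OK
Dual feasibility (all lambda_i >= 0): OK
Complementary slackness (lambda_i * g_i(x) = 0 for all i): FAILS

Verdict: the first failing condition is complementary_slackness -> comp.

comp


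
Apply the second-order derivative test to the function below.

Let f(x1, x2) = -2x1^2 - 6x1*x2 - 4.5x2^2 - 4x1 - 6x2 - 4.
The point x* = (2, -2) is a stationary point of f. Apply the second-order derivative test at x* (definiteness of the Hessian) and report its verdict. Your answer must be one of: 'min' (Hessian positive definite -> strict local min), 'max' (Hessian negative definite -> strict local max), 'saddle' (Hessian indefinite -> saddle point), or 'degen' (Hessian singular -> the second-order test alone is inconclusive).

Compute the Hessian H = grad^2 f:
  H = [[-4, -6], [-6, -9]]
Verify stationarity: grad f(x*) = H x* + g = (0, 0).
Eigenvalues of H: -13, 0.
H has a zero eigenvalue (singular; negative semidefinite but not definite), so H is neither positive definite, negative definite, nor indefinite. The second-order test alone is inconclusive -> degen.
(Indeed, f is constant along the null direction of H through x*, so x* is not a strict local extremum.)

degen


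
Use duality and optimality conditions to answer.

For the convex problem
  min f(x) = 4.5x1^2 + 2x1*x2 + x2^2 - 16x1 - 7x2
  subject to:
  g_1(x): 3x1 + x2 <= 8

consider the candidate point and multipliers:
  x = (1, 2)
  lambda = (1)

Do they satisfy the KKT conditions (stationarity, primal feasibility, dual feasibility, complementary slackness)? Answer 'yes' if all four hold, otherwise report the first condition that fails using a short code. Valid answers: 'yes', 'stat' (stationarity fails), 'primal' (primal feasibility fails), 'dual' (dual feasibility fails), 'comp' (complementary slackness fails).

Gradient of f: grad f(x) = Q x + c = (-3, -1)
Constraint values g_i(x) = a_i^T x - b_i:
  g_1((1, 2)) = -3
Stationarity residual: grad f(x) + sum_i lambda_i a_i = (0, 0)
  -> stationarity OK
Primal feasibility (all g_i <= 0): OK
Dual feasibility (all lambda_i >= 0): OK
Complementary slackness (lambda_i * g_i(x) = 0 for all i): FAILS

Verdict: the first failing condition is complementary_slackness -> comp.

comp


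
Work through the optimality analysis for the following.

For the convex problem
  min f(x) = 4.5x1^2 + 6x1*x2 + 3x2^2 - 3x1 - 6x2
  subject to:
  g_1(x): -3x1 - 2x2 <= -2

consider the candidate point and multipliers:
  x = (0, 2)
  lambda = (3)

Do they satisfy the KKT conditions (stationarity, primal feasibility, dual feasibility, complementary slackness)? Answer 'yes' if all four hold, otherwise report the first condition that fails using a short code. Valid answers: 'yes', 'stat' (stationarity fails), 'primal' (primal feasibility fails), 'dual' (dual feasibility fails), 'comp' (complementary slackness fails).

Gradient of f: grad f(x) = Q x + c = (9, 6)
Constraint values g_i(x) = a_i^T x - b_i:
  g_1((0, 2)) = -2
Stationarity residual: grad f(x) + sum_i lambda_i a_i = (0, 0)
  -> stationarity OK
Primal feasibility (all g_i <= 0): OK
Dual feasibility (all lambda_i >= 0): OK
Complementary slackness (lambda_i * g_i(x) = 0 for all i): FAILS

Verdict: the first failing condition is complementary_slackness -> comp.

comp


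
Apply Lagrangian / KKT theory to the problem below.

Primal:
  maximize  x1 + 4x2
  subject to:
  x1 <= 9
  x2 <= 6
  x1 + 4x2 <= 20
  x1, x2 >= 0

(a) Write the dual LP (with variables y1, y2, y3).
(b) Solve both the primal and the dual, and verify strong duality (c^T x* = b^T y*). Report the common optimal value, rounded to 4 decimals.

The standard primal-dual pair for 'max c^T x s.t. A x <= b, x >= 0' is:
  Dual:  min b^T y  s.t.  A^T y >= c,  y >= 0.

So the dual LP is:
  minimize  9y1 + 6y2 + 20y3
  subject to:
    y1 + y3 >= 1
    y2 + 4y3 >= 4
    y1, y2, y3 >= 0

Solving the primal: x* = (0, 5).
  primal value c^T x* = 20.
Solving the dual: y* = (0, 0, 1).
  dual value b^T y* = 20.
Strong duality: c^T x* = b^T y*. Confirmed.

20


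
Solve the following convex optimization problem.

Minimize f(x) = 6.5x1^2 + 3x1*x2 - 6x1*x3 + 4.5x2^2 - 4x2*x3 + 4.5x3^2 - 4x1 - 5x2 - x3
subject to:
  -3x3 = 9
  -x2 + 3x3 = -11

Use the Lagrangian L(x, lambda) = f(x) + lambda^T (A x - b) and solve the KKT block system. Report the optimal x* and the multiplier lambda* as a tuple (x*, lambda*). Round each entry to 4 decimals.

Form the Lagrangian:
  L(x, lambda) = (1/2) x^T Q x + c^T x + lambda^T (A x - b)
Stationarity (grad_x L = 0): Q x + c + A^T lambda = 0.
Primal feasibility: A x = b.

This gives the KKT block system:
  [ Q   A^T ] [ x     ]   [-c ]
  [ A    0  ] [ lambda ] = [ b ]

Solving the linear system:
  x*      = (-1.5385, 2, -3)
  lambda* = (11.4615, 20.3846)
  f(x*)   = 60.1154

x* = (-1.5385, 2, -3), lambda* = (11.4615, 20.3846)


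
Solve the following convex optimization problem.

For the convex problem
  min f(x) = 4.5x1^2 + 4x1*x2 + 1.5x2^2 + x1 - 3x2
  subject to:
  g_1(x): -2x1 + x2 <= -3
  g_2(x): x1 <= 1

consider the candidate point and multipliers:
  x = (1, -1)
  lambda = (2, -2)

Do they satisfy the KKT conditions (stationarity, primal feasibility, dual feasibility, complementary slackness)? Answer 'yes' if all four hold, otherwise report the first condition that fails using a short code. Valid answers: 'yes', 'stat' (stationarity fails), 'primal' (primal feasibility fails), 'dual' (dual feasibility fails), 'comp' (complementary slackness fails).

Gradient of f: grad f(x) = Q x + c = (6, -2)
Constraint values g_i(x) = a_i^T x - b_i:
  g_1((1, -1)) = 0
  g_2((1, -1)) = 0
Stationarity residual: grad f(x) + sum_i lambda_i a_i = (0, 0)
  -> stationarity OK
Primal feasibility (all g_i <= 0): OK
Dual feasibility (all lambda_i >= 0): FAILS
Complementary slackness (lambda_i * g_i(x) = 0 for all i): OK

Verdict: the first failing condition is dual_feasibility -> dual.

dual


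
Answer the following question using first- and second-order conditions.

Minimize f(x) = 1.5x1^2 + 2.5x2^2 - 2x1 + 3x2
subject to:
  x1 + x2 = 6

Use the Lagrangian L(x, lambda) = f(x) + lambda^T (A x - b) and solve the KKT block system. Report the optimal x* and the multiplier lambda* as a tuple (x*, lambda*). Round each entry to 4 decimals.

Form the Lagrangian:
  L(x, lambda) = (1/2) x^T Q x + c^T x + lambda^T (A x - b)
Stationarity (grad_x L = 0): Q x + c + A^T lambda = 0.
Primal feasibility: A x = b.

This gives the KKT block system:
  [ Q   A^T ] [ x     ]   [-c ]
  [ A    0  ] [ lambda ] = [ b ]

Solving the linear system:
  x*      = (4.375, 1.625)
  lambda* = (-11.125)
  f(x*)   = 31.4375

x* = (4.375, 1.625), lambda* = (-11.125)


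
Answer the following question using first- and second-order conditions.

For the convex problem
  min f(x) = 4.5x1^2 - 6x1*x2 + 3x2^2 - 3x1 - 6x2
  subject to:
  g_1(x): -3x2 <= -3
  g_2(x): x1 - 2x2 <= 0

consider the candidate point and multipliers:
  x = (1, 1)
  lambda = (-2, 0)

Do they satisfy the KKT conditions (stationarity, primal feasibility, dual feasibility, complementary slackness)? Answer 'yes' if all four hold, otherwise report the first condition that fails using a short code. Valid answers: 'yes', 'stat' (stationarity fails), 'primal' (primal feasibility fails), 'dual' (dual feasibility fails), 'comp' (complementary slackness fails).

Gradient of f: grad f(x) = Q x + c = (0, -6)
Constraint values g_i(x) = a_i^T x - b_i:
  g_1((1, 1)) = 0
  g_2((1, 1)) = -1
Stationarity residual: grad f(x) + sum_i lambda_i a_i = (0, 0)
  -> stationarity OK
Primal feasibility (all g_i <= 0): OK
Dual feasibility (all lambda_i >= 0): FAILS
Complementary slackness (lambda_i * g_i(x) = 0 for all i): OK

Verdict: the first failing condition is dual_feasibility -> dual.

dual


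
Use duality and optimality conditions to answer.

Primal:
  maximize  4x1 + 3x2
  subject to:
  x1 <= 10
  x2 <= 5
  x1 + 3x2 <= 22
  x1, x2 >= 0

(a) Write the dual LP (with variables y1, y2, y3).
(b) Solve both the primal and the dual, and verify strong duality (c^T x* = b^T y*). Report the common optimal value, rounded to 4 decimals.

The standard primal-dual pair for 'max c^T x s.t. A x <= b, x >= 0' is:
  Dual:  min b^T y  s.t.  A^T y >= c,  y >= 0.

So the dual LP is:
  minimize  10y1 + 5y2 + 22y3
  subject to:
    y1 + y3 >= 4
    y2 + 3y3 >= 3
    y1, y2, y3 >= 0

Solving the primal: x* = (10, 4).
  primal value c^T x* = 52.
Solving the dual: y* = (3, 0, 1).
  dual value b^T y* = 52.
Strong duality: c^T x* = b^T y*. Confirmed.

52


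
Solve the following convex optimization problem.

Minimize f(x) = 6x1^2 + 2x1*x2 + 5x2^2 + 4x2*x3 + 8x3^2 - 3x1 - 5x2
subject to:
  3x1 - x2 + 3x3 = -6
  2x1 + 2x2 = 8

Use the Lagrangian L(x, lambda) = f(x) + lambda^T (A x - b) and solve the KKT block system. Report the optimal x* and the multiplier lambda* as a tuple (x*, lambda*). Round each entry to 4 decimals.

Form the Lagrangian:
  L(x, lambda) = (1/2) x^T Q x + c^T x + lambda^T (A x - b)
Stationarity (grad_x L = 0): Q x + c + A^T lambda = 0.
Primal feasibility: A x = b.

This gives the KKT block system:
  [ Q   A^T ] [ x     ]   [-c ]
  [ A    0  ] [ lambda ] = [ b ]

Solving the linear system:
  x*      = (0.6031, 3.3969, -1.4708)
  lambda* = (3.3152, -10.4883)
  f(x*)   = 42.5019

x* = (0.6031, 3.3969, -1.4708), lambda* = (3.3152, -10.4883)


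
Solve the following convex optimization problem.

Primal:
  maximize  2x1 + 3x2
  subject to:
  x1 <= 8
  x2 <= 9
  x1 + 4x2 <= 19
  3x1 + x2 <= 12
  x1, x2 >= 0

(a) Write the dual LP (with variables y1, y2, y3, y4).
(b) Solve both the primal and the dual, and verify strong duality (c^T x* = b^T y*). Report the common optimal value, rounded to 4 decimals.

The standard primal-dual pair for 'max c^T x s.t. A x <= b, x >= 0' is:
  Dual:  min b^T y  s.t.  A^T y >= c,  y >= 0.

So the dual LP is:
  minimize  8y1 + 9y2 + 19y3 + 12y4
  subject to:
    y1 + y3 + 3y4 >= 2
    y2 + 4y3 + y4 >= 3
    y1, y2, y3, y4 >= 0

Solving the primal: x* = (2.6364, 4.0909).
  primal value c^T x* = 17.5455.
Solving the dual: y* = (0, 0, 0.6364, 0.4545).
  dual value b^T y* = 17.5455.
Strong duality: c^T x* = b^T y*. Confirmed.

17.5455


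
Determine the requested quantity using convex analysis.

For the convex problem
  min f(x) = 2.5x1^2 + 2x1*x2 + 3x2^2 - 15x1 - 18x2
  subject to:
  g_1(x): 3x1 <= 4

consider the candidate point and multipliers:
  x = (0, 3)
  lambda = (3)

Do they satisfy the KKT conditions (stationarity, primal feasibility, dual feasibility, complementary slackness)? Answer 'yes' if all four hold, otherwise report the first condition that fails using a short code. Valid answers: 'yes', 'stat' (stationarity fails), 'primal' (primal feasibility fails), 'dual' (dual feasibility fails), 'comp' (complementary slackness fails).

Gradient of f: grad f(x) = Q x + c = (-9, 0)
Constraint values g_i(x) = a_i^T x - b_i:
  g_1((0, 3)) = -4
Stationarity residual: grad f(x) + sum_i lambda_i a_i = (0, 0)
  -> stationarity OK
Primal feasibility (all g_i <= 0): OK
Dual feasibility (all lambda_i >= 0): OK
Complementary slackness (lambda_i * g_i(x) = 0 for all i): FAILS

Verdict: the first failing condition is complementary_slackness -> comp.

comp


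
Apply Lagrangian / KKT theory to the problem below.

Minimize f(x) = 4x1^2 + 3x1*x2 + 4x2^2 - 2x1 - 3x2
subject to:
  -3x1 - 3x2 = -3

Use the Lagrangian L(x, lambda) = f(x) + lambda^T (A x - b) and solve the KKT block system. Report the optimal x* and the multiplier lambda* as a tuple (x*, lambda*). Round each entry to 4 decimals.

Form the Lagrangian:
  L(x, lambda) = (1/2) x^T Q x + c^T x + lambda^T (A x - b)
Stationarity (grad_x L = 0): Q x + c + A^T lambda = 0.
Primal feasibility: A x = b.

This gives the KKT block system:
  [ Q   A^T ] [ x     ]   [-c ]
  [ A    0  ] [ lambda ] = [ b ]

Solving the linear system:
  x*      = (0.4, 0.6)
  lambda* = (1)
  f(x*)   = 0.2

x* = (0.4, 0.6), lambda* = (1)


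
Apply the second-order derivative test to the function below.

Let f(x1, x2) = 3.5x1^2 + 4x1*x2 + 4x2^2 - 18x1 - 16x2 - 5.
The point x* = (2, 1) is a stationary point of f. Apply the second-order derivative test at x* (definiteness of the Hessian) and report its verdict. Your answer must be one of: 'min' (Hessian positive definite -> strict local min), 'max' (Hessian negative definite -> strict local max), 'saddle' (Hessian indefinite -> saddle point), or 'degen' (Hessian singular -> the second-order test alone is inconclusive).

Compute the Hessian H = grad^2 f:
  H = [[7, 4], [4, 8]]
Verify stationarity: grad f(x*) = H x* + g = (0, 0).
Eigenvalues of H: 3.4689, 11.5311.
Both eigenvalues > 0, so H is positive definite -> x* is a strict local min.

min


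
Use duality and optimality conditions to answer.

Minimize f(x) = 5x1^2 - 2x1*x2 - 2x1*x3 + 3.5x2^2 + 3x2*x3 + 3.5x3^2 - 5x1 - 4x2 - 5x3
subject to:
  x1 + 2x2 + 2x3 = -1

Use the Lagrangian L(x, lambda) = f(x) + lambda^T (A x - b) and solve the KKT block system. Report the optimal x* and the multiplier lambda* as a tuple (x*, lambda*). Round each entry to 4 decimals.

Form the Lagrangian:
  L(x, lambda) = (1/2) x^T Q x + c^T x + lambda^T (A x - b)
Stationarity (grad_x L = 0): Q x + c + A^T lambda = 0.
Primal feasibility: A x = b.

This gives the KKT block system:
  [ Q   A^T ] [ x     ]   [-c ]
  [ A    0  ] [ lambda ] = [ b ]

Solving the linear system:
  x*      = (0.0377, -0.3844, -0.1344)
  lambda* = (3.5849)
  f(x*)   = 2.8031

x* = (0.0377, -0.3844, -0.1344), lambda* = (3.5849)


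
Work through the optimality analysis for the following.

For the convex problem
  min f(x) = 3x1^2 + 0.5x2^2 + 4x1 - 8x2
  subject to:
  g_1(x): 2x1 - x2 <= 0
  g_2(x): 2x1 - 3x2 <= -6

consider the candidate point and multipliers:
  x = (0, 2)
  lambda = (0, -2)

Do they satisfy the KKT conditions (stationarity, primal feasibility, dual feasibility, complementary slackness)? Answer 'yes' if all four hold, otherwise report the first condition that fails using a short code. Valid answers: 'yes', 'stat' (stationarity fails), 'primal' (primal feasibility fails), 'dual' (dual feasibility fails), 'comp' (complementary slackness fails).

Gradient of f: grad f(x) = Q x + c = (4, -6)
Constraint values g_i(x) = a_i^T x - b_i:
  g_1((0, 2)) = -2
  g_2((0, 2)) = 0
Stationarity residual: grad f(x) + sum_i lambda_i a_i = (0, 0)
  -> stationarity OK
Primal feasibility (all g_i <= 0): OK
Dual feasibility (all lambda_i >= 0): FAILS
Complementary slackness (lambda_i * g_i(x) = 0 for all i): OK

Verdict: the first failing condition is dual_feasibility -> dual.

dual


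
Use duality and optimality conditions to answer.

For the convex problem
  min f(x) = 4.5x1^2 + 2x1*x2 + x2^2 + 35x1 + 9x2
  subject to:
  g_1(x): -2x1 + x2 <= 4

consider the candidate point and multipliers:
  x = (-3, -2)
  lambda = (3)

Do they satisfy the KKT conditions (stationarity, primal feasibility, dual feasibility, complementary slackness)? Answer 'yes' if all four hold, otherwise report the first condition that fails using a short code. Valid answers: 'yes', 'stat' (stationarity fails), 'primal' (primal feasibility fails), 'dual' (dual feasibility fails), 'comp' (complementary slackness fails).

Gradient of f: grad f(x) = Q x + c = (4, -1)
Constraint values g_i(x) = a_i^T x - b_i:
  g_1((-3, -2)) = 0
Stationarity residual: grad f(x) + sum_i lambda_i a_i = (-2, 2)
  -> stationarity FAILS
Primal feasibility (all g_i <= 0): OK
Dual feasibility (all lambda_i >= 0): OK
Complementary slackness (lambda_i * g_i(x) = 0 for all i): OK

Verdict: the first failing condition is stationarity -> stat.

stat


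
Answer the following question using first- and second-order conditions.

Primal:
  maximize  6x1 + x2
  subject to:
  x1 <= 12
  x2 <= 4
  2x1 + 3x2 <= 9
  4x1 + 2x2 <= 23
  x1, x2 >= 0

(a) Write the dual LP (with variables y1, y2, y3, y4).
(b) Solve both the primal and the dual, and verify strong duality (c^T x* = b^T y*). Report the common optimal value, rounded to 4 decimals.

The standard primal-dual pair for 'max c^T x s.t. A x <= b, x >= 0' is:
  Dual:  min b^T y  s.t.  A^T y >= c,  y >= 0.

So the dual LP is:
  minimize  12y1 + 4y2 + 9y3 + 23y4
  subject to:
    y1 + 2y3 + 4y4 >= 6
    y2 + 3y3 + 2y4 >= 1
    y1, y2, y3, y4 >= 0

Solving the primal: x* = (4.5, 0).
  primal value c^T x* = 27.
Solving the dual: y* = (0, 0, 3, 0).
  dual value b^T y* = 27.
Strong duality: c^T x* = b^T y*. Confirmed.

27


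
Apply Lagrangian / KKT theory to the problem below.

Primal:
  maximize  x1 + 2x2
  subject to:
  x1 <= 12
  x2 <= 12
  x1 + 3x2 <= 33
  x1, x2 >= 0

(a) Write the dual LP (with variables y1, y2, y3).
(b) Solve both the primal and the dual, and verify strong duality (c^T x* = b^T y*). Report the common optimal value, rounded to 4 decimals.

The standard primal-dual pair for 'max c^T x s.t. A x <= b, x >= 0' is:
  Dual:  min b^T y  s.t.  A^T y >= c,  y >= 0.

So the dual LP is:
  minimize  12y1 + 12y2 + 33y3
  subject to:
    y1 + y3 >= 1
    y2 + 3y3 >= 2
    y1, y2, y3 >= 0

Solving the primal: x* = (12, 7).
  primal value c^T x* = 26.
Solving the dual: y* = (0.3333, 0, 0.6667).
  dual value b^T y* = 26.
Strong duality: c^T x* = b^T y*. Confirmed.

26


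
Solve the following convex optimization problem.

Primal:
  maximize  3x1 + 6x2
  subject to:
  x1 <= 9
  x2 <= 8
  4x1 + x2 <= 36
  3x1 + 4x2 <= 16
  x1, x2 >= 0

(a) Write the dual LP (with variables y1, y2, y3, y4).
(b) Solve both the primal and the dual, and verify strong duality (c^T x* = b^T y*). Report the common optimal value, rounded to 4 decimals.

The standard primal-dual pair for 'max c^T x s.t. A x <= b, x >= 0' is:
  Dual:  min b^T y  s.t.  A^T y >= c,  y >= 0.

So the dual LP is:
  minimize  9y1 + 8y2 + 36y3 + 16y4
  subject to:
    y1 + 4y3 + 3y4 >= 3
    y2 + y3 + 4y4 >= 6
    y1, y2, y3, y4 >= 0

Solving the primal: x* = (0, 4).
  primal value c^T x* = 24.
Solving the dual: y* = (0, 0, 0, 1.5).
  dual value b^T y* = 24.
Strong duality: c^T x* = b^T y*. Confirmed.

24


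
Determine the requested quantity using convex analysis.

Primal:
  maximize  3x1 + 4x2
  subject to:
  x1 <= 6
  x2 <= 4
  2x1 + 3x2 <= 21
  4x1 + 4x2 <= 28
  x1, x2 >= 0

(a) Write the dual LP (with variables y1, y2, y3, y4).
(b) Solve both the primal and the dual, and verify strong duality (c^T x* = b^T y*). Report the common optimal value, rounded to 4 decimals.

The standard primal-dual pair for 'max c^T x s.t. A x <= b, x >= 0' is:
  Dual:  min b^T y  s.t.  A^T y >= c,  y >= 0.

So the dual LP is:
  minimize  6y1 + 4y2 + 21y3 + 28y4
  subject to:
    y1 + 2y3 + 4y4 >= 3
    y2 + 3y3 + 4y4 >= 4
    y1, y2, y3, y4 >= 0

Solving the primal: x* = (3, 4).
  primal value c^T x* = 25.
Solving the dual: y* = (0, 1, 0, 0.75).
  dual value b^T y* = 25.
Strong duality: c^T x* = b^T y*. Confirmed.

25


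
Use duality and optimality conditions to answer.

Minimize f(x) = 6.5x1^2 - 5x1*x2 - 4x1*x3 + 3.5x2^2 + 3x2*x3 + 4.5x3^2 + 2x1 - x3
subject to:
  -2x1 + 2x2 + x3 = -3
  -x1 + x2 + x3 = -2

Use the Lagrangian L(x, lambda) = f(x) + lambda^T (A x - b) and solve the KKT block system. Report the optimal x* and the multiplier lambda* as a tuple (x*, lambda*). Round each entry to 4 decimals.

Form the Lagrangian:
  L(x, lambda) = (1/2) x^T Q x + c^T x + lambda^T (A x - b)
Stationarity (grad_x L = 0): Q x + c + A^T lambda = 0.
Primal feasibility: A x = b.

This gives the KKT block system:
  [ Q   A^T ] [ x     ]   [-c ]
  [ A    0  ] [ lambda ] = [ b ]

Solving the linear system:
  x*      = (-0.1, -1.1, -1)
  lambda* = (-2.7, 15.6)
  f(x*)   = 11.95

x* = (-0.1, -1.1, -1), lambda* = (-2.7, 15.6)


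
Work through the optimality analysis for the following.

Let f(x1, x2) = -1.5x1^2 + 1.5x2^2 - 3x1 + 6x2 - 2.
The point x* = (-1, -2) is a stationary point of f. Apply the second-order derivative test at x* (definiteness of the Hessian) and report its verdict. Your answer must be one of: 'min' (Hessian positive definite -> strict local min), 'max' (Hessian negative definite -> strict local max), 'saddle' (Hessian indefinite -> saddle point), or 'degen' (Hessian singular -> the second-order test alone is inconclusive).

Compute the Hessian H = grad^2 f:
  H = [[-3, 0], [0, 3]]
Verify stationarity: grad f(x*) = H x* + g = (0, 0).
Eigenvalues of H: -3, 3.
Eigenvalues have mixed signs, so H is indefinite -> x* is a saddle point.

saddle


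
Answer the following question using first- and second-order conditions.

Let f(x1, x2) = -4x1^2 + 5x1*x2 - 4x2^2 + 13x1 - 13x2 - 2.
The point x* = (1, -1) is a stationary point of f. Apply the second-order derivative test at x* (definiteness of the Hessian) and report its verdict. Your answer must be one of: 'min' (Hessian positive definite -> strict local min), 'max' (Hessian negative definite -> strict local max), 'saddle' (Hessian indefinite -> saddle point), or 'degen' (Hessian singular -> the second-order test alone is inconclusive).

Compute the Hessian H = grad^2 f:
  H = [[-8, 5], [5, -8]]
Verify stationarity: grad f(x*) = H x* + g = (0, 0).
Eigenvalues of H: -13, -3.
Both eigenvalues < 0, so H is negative definite -> x* is a strict local max.

max


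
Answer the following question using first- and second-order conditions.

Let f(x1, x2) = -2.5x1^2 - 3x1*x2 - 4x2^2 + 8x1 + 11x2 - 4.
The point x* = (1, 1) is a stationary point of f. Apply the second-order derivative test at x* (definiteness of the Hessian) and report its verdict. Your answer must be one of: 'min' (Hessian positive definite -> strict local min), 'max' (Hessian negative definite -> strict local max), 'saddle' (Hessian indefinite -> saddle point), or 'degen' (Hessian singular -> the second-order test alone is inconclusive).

Compute the Hessian H = grad^2 f:
  H = [[-5, -3], [-3, -8]]
Verify stationarity: grad f(x*) = H x* + g = (0, 0).
Eigenvalues of H: -9.8541, -3.1459.
Both eigenvalues < 0, so H is negative definite -> x* is a strict local max.

max


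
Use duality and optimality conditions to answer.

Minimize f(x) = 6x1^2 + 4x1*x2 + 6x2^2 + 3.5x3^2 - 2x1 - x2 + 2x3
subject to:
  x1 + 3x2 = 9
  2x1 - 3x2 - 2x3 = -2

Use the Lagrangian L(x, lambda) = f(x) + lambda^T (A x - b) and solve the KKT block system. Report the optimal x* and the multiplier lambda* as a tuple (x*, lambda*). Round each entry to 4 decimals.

Form the Lagrangian:
  L(x, lambda) = (1/2) x^T Q x + c^T x + lambda^T (A x - b)
Stationarity (grad_x L = 0): Q x + c + A^T lambda = 0.
Primal feasibility: A x = b.

This gives the KKT block system:
  [ Q   A^T ] [ x     ]   [-c ]
  [ A    0  ] [ lambda ] = [ b ]

Solving the linear system:
  x*      = (1.3407, 2.5531, -1.489)
  lambda* = (-15.878, -4.2114)
  f(x*)   = 63.1335

x* = (1.3407, 2.5531, -1.489), lambda* = (-15.878, -4.2114)


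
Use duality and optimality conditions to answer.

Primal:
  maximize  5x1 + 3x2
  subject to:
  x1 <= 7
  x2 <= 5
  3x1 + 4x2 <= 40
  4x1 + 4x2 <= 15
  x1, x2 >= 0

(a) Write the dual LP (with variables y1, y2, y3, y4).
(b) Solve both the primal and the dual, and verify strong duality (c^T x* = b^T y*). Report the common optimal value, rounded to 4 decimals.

The standard primal-dual pair for 'max c^T x s.t. A x <= b, x >= 0' is:
  Dual:  min b^T y  s.t.  A^T y >= c,  y >= 0.

So the dual LP is:
  minimize  7y1 + 5y2 + 40y3 + 15y4
  subject to:
    y1 + 3y3 + 4y4 >= 5
    y2 + 4y3 + 4y4 >= 3
    y1, y2, y3, y4 >= 0

Solving the primal: x* = (3.75, 0).
  primal value c^T x* = 18.75.
Solving the dual: y* = (0, 0, 0, 1.25).
  dual value b^T y* = 18.75.
Strong duality: c^T x* = b^T y*. Confirmed.

18.75


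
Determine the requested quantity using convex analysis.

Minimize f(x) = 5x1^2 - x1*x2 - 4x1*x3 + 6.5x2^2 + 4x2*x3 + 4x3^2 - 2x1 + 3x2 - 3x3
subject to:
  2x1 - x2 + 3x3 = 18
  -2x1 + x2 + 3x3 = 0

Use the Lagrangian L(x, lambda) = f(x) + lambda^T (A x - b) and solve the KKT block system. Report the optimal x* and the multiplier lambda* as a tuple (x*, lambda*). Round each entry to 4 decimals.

Form the Lagrangian:
  L(x, lambda) = (1/2) x^T Q x + c^T x + lambda^T (A x - b)
Stationarity (grad_x L = 0): Q x + c + A^T lambda = 0.
Primal feasibility: A x = b.

This gives the KKT block system:
  [ Q   A^T ] [ x     ]   [-c ]
  [ A    0  ] [ lambda ] = [ b ]

Solving the linear system:
  x*      = (3.6034, -1.7931, 3)
  lambda* = (-5.8592, 6.0546)
  f(x*)   = 41.9397

x* = (3.6034, -1.7931, 3), lambda* = (-5.8592, 6.0546)


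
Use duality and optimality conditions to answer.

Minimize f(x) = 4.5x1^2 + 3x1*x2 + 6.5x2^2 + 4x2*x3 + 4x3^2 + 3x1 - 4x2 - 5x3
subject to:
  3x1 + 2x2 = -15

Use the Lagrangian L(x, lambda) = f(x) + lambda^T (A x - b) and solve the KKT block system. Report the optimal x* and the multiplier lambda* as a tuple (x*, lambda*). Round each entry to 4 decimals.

Form the Lagrangian:
  L(x, lambda) = (1/2) x^T Q x + c^T x + lambda^T (A x - b)
Stationarity (grad_x L = 0): Q x + c + A^T lambda = 0.
Primal feasibility: A x = b.

This gives the KKT block system:
  [ Q   A^T ] [ x     ]   [-c ]
  [ A    0  ] [ lambda ] = [ b ]

Solving the linear system:
  x*      = (-4.303, -1.0455, 1.1477)
  lambda* = (12.9545)
  f(x*)   = 89.9261

x* = (-4.303, -1.0455, 1.1477), lambda* = (12.9545)


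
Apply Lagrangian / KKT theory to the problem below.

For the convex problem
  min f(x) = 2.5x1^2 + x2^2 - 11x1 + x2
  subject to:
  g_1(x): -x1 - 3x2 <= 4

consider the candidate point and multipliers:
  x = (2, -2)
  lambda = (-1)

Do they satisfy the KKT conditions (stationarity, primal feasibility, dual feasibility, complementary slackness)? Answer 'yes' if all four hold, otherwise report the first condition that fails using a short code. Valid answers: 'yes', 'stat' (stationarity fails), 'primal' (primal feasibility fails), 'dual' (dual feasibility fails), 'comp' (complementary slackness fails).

Gradient of f: grad f(x) = Q x + c = (-1, -3)
Constraint values g_i(x) = a_i^T x - b_i:
  g_1((2, -2)) = 0
Stationarity residual: grad f(x) + sum_i lambda_i a_i = (0, 0)
  -> stationarity OK
Primal feasibility (all g_i <= 0): OK
Dual feasibility (all lambda_i >= 0): FAILS
Complementary slackness (lambda_i * g_i(x) = 0 for all i): OK

Verdict: the first failing condition is dual_feasibility -> dual.

dual


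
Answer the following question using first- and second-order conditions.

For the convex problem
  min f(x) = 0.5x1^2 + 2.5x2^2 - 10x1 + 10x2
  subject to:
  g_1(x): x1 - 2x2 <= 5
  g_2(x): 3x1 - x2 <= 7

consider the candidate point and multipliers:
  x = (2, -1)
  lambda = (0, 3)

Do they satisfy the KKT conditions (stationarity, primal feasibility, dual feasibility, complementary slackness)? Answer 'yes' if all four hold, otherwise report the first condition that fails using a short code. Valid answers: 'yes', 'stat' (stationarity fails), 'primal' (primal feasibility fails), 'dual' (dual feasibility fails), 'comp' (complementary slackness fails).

Gradient of f: grad f(x) = Q x + c = (-8, 5)
Constraint values g_i(x) = a_i^T x - b_i:
  g_1((2, -1)) = -1
  g_2((2, -1)) = 0
Stationarity residual: grad f(x) + sum_i lambda_i a_i = (1, 2)
  -> stationarity FAILS
Primal feasibility (all g_i <= 0): OK
Dual feasibility (all lambda_i >= 0): OK
Complementary slackness (lambda_i * g_i(x) = 0 for all i): OK

Verdict: the first failing condition is stationarity -> stat.

stat


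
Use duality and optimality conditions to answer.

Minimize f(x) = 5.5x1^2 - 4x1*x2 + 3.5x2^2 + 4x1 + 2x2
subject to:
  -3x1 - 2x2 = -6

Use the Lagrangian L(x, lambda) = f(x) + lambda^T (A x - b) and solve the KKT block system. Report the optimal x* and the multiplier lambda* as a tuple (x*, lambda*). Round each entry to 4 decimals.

Form the Lagrangian:
  L(x, lambda) = (1/2) x^T Q x + c^T x + lambda^T (A x - b)
Stationarity (grad_x L = 0): Q x + c + A^T lambda = 0.
Primal feasibility: A x = b.

This gives the KKT block system:
  [ Q   A^T ] [ x     ]   [-c ]
  [ A    0  ] [ lambda ] = [ b ]

Solving the linear system:
  x*      = (1.0968, 1.3548)
  lambda* = (3.5484)
  f(x*)   = 14.1935

x* = (1.0968, 1.3548), lambda* = (3.5484)


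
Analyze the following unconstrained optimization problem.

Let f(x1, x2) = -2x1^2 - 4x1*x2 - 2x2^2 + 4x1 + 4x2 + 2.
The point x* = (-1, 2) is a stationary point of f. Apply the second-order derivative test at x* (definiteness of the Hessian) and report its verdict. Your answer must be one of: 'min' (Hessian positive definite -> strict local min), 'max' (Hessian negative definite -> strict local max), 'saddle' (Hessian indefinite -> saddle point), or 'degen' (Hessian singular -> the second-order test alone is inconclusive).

Compute the Hessian H = grad^2 f:
  H = [[-4, -4], [-4, -4]]
Verify stationarity: grad f(x*) = H x* + g = (0, 0).
Eigenvalues of H: -8, 0.
H has a zero eigenvalue (singular; negative semidefinite but not definite), so H is neither positive definite, negative definite, nor indefinite. The second-order test alone is inconclusive -> degen.
(Indeed, f is constant along the null direction of H through x*, so x* is not a strict local extremum.)

degen


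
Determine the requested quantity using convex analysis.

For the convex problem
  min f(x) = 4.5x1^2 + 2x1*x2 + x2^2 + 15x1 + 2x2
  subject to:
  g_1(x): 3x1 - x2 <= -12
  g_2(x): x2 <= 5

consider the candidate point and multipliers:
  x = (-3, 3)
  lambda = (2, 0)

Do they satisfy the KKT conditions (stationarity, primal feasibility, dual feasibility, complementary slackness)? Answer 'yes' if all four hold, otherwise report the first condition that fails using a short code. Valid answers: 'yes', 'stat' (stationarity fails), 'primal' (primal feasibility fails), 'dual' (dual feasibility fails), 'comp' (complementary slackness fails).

Gradient of f: grad f(x) = Q x + c = (-6, 2)
Constraint values g_i(x) = a_i^T x - b_i:
  g_1((-3, 3)) = 0
  g_2((-3, 3)) = -2
Stationarity residual: grad f(x) + sum_i lambda_i a_i = (0, 0)
  -> stationarity OK
Primal feasibility (all g_i <= 0): OK
Dual feasibility (all lambda_i >= 0): OK
Complementary slackness (lambda_i * g_i(x) = 0 for all i): OK

Verdict: yes, KKT holds.

yes


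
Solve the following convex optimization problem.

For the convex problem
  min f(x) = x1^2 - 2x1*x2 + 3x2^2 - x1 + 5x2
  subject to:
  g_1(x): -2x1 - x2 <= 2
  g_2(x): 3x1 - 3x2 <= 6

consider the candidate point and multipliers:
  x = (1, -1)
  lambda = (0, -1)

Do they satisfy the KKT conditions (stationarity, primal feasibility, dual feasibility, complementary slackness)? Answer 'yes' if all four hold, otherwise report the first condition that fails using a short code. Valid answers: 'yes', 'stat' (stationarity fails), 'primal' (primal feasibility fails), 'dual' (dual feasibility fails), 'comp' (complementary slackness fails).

Gradient of f: grad f(x) = Q x + c = (3, -3)
Constraint values g_i(x) = a_i^T x - b_i:
  g_1((1, -1)) = -3
  g_2((1, -1)) = 0
Stationarity residual: grad f(x) + sum_i lambda_i a_i = (0, 0)
  -> stationarity OK
Primal feasibility (all g_i <= 0): OK
Dual feasibility (all lambda_i >= 0): FAILS
Complementary slackness (lambda_i * g_i(x) = 0 for all i): OK

Verdict: the first failing condition is dual_feasibility -> dual.

dual
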